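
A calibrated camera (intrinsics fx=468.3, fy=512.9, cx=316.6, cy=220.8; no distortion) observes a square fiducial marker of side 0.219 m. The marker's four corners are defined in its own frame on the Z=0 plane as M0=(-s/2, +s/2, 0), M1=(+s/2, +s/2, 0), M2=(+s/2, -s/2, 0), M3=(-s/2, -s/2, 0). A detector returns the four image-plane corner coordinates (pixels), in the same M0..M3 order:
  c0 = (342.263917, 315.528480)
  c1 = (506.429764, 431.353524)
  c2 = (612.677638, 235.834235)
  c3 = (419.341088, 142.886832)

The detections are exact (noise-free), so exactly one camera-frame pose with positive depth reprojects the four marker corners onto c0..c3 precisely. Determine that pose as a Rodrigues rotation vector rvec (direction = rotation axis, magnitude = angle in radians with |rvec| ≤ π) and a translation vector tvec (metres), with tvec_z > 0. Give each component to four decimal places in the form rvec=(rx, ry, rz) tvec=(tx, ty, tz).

rvec=(0.0912, 0.4629, 0.4626) tvec=(0.1646, 0.0622, 0.5340)

Intrinsics K: fx=468.3, fy=512.9, cx=316.6, cy=220.8
Marker side s = 0.219 m; corners in marker frame (Z=0):
  M0 = (-0.1095, +0.1095, 0)
  M1 = (+0.1095, +0.1095, 0)
  M2 = (+0.1095, -0.1095, 0)
  M3 = (-0.1095, -0.1095, 0)
Detected image corners:
  c0 = (342.263917, 315.528480) px
  c1 = (506.429764, 431.353524) px
  c2 = (612.677638, 235.834235) px
  c3 = (419.341088, 142.886832) px
Planar DLT: solve 8×8 A·h = b for H (H[2,2]=1):
  H  [+453.01677 -247.52570 +460.90587]
  H  [+262.82366 +935.17342 +280.56324]
  H  [-0.76701 +0.35185 +1.00000]
B = K⁻¹H; ‖b₁‖=1.872500, ‖b₂‖=1.872500; λ = 2/(‖b₁‖+‖b₂‖) = 0.534045, sign → tz>0 ⇒ λ=+0.534045
r₁ = λ·B[:,0] = (+0.79355,+0.45000,-0.40962); r₂ = λ·B[:,1] = (-0.40931,+0.89284,+0.18790)
r₃ = r₁×r₂ = (+0.45028,+0.01855,+0.89269); SVD([r₁ r₂ r₃]) → R = UVᵀ:
  R  [+0.79355 -0.40931 +0.45028]
  R  [+0.45000 +0.89284 +0.01855]
  R  [-0.40962 +0.18790 +0.89269]
t = (+0.16457, +0.06223, +0.53405) m
tr R = 2.579077; θ = arccos((tr R − 1)/2) = 0.660740 rad = 37.858°
axis k = ((R−Rᵀ)₃₂, (R−Rᵀ)₁₃, (R−Rᵀ)₂₁) / (2 sinθ) = (+0.137975, +0.700585, +0.700103)
rvec = θ·k = (+0.091165, +0.462904, +0.462586)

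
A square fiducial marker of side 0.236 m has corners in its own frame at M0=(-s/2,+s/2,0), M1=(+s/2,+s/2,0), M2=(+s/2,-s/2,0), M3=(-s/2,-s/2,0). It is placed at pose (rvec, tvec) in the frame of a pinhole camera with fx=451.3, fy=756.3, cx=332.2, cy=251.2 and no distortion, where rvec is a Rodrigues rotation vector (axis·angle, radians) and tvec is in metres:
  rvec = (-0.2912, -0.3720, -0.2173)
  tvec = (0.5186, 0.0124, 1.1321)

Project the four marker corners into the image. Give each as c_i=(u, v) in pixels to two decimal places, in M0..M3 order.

c0=(520.70, 351.99) c1=(590.00, 319.97) c2=(554.94, 178.30) c3=(486.28, 197.10)

Intrinsics K: fx=451.3, fy=756.3, cx=332.2, cy=251.2
Marker side s = 0.236 m; corners in marker frame (Z=0):
  M0 = (-0.1180, +0.1180, 0)
  M1 = (+0.1180, +0.1180, 0)
  M2 = (+0.1180, -0.1180, 0)
  M3 = (-0.1180, -0.1180, 0)
rvec = (-0.2912, -0.3720, -0.2173), |rvec| = θ = 0.52000 rad = 29.794°
Rodrigues: sinθ=0.49688, 1−cosθ=0.13218; R = I + sinθ·[k]× + (1−cosθ)·[k]×²:
    [+0.90927 +0.26059 -0.32453]
    [-0.15468 +0.93547 +0.31777]
    [+0.38639 -0.23874 +0.89090]
t = (0.5186, 0.0124, 1.1321) m
M0: Pc = R·M0+t = (+0.44206, +0.14104, +1.05833); u = 451.3·(+0.44206)/1.05833 + 332.2 = 520.7036, v = 756.3·(+0.14104)/1.05833 + 251.2 = 351.9875
M1: Pc = R·M1+t = (+0.65664, +0.10453, +1.14952); u = 451.3·(+0.65664)/1.14952 + 332.2 = 589.9967, v = 756.3·(+0.10453)/1.14952 + 251.2 = 319.9743
M2: Pc = R·M2+t = (+0.59514, -0.11624, +1.20587); u = 451.3·(+0.59514)/1.20587 + 332.2 = 554.9351, v = 756.3·(-0.11624)/1.20587 + 251.2 = 178.2975
M3: Pc = R·M3+t = (+0.38056, -0.07973, +1.11468); u = 451.3·(+0.38056)/1.11468 + 332.2 = 486.2761, v = 756.3·(-0.07973)/1.11468 + 251.2 = 197.1023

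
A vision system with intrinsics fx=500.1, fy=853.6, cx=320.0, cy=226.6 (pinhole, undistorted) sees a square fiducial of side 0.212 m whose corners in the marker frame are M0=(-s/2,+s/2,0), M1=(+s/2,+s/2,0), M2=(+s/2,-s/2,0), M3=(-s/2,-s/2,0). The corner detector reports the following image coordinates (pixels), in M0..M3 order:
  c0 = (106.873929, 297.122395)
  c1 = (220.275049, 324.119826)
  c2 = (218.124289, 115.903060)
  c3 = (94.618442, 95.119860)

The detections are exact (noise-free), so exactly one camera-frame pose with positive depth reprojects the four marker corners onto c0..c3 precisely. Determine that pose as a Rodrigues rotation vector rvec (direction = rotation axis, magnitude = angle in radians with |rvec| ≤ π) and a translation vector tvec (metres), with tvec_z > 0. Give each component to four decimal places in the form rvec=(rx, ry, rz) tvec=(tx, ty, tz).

rvec=(0.3467, 0.1787, 0.0858) tvec=(-0.2685, -0.0139, 0.8336)

Intrinsics K: fx=500.1, fy=853.6, cx=320.0, cy=226.6
Marker side s = 0.212 m; corners in marker frame (Z=0):
  M0 = (-0.1060, +0.1060, 0)
  M1 = (+0.1060, +0.1060, 0)
  M2 = (+0.1060, -0.1060, 0)
  M3 = (-0.1060, -0.1060, 0)
Detected image corners:
  c0 = (106.873929, 297.122395) px
  c1 = (220.275049, 324.119826) px
  c2 = (218.124289, 115.903060) px
  c3 = (94.618442, 95.119860) px
Planar DLT: solve 8×8 A·h = b for H (H[2,2]=1):
  H  [+527.12093 +100.68973 +158.93104]
  H  [+73.56508 +1053.34229 +212.32487]
  H  [-0.19113 +0.41401 +1.00000]
B = K⁻¹H; ‖b₁‖=1.199598, ‖b₂‖=1.199598; λ = 2/(‖b₁‖+‖b₂‖) = 0.833613, sign → tz>0 ⇒ λ=+0.833613
r₁ = λ·B[:,0] = (+0.98060,+0.11414,-0.15933); r₂ = λ·B[:,1] = (-0.05299,+0.93706,+0.34512)
r₃ = r₁×r₂ = (+0.18869,-0.32998,+0.92494); SVD([r₁ r₂ r₃]) → R = UVᵀ:
  R  [+0.98060 -0.05299 +0.18869]
  R  [+0.11414 +0.93706 -0.32998]
  R  [-0.15933 +0.34512 +0.92494]
t = (-0.26848, -0.01394, +0.83361) m
tr R = 2.842601; θ = arccos((tr R − 1)/2) = 0.399385 rad = 22.883°
axis k = ((R−Rᵀ)₃₂, (R−Rᵀ)₁₃, (R−Rᵀ)₂₁) / (2 sinθ) = (+0.868076, +0.447504, +0.214907)
rvec = θ·k = (+0.346696, +0.178726, +0.085831)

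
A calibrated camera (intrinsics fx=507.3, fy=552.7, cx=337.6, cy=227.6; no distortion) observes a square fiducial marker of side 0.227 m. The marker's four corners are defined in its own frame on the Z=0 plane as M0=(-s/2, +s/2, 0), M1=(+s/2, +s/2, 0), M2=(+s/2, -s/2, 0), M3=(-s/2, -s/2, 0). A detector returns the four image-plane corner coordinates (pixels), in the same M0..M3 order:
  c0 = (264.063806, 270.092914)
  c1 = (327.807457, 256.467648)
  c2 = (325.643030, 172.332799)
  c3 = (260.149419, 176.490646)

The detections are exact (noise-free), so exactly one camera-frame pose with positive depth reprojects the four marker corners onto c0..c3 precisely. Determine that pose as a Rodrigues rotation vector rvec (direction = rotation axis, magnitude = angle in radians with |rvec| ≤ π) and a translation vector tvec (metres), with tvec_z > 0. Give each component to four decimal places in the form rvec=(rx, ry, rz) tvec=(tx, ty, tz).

Intrinsics K: fx=507.3, fy=552.7, cx=337.6, cy=227.6
Marker side s = 0.227 m; corners in marker frame (Z=0):
  M0 = (-0.1135, +0.1135, 0)
  M1 = (+0.1135, +0.1135, 0)
  M2 = (+0.1135, -0.1135, 0)
  M3 = (-0.1135, -0.1135, 0)
Detected image corners:
  c0 = (264.063806, 270.092914) px
  c1 = (327.807457, 256.467648) px
  c2 = (325.643030, 172.332799) px
  c3 = (260.149419, 176.490646) px
Planar DLT: solve 8×8 A·h = b for H (H[2,2]=1):
  H  [+425.64348 +41.67092 +296.18913]
  H  [+65.42612 +411.53576 +219.09235]
  H  [+0.47899 +0.09677 +1.00000]
B = K⁻¹H; ‖b₁‖=0.711576, ‖b₂‖=0.711576; λ = 2/(‖b₁‖+‖b₂‖) = 1.405332, sign → tz>0 ⇒ λ=+1.405332
r₁ = λ·B[:,0] = (+0.73116,-0.11084,+0.67314); r₂ = λ·B[:,1] = (+0.02493,+0.99040,+0.13600)
r₃ = r₁×r₂ = (-0.68175,-0.08265,+0.72690); SVD([r₁ r₂ r₃]) → R = UVᵀ:
  R  [+0.73116 +0.02493 -0.68175]
  R  [-0.11084 +0.99040 -0.08265]
  R  [+0.67314 +0.13600 +0.72690]
t = (-0.11472, -0.02163, +1.40533) m
tr R = 2.448460; θ = arccos((tr R − 1)/2) = 0.760879 rad = 43.595°
axis k = ((R−Rᵀ)₃₂, (R−Rᵀ)₁₃, (R−Rᵀ)₂₁) / (2 sinθ) = (+0.158541, -0.982432, -0.098450)
rvec = θ·k = (+0.120630, -0.747512, -0.074909)

rvec=(0.1206, -0.7475, -0.0749) tvec=(-0.1147, -0.0216, 1.4053)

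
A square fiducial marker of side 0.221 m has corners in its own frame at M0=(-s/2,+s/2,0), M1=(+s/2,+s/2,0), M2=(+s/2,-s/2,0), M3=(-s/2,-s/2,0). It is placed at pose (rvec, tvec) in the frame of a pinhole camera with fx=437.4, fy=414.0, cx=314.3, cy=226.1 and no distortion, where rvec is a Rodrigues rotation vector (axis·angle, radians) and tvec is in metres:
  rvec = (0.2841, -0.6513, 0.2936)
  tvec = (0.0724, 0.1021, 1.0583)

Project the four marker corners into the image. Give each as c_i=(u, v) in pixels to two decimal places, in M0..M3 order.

Intrinsics K: fx=437.4, fy=414.0, cx=314.3, cy=226.1
Marker side s = 0.221 m; corners in marker frame (Z=0):
  M0 = (-0.1105, +0.1105, 0)
  M1 = (+0.1105, +0.1105, 0)
  M2 = (+0.1105, -0.1105, 0)
  M3 = (-0.1105, -0.1105, 0)
rvec = (0.2841, -0.6513, 0.2936), |rvec| = θ = 0.76883 rad = 44.051°
Rodrigues: sinθ=0.69530, 1−cosθ=0.28128; R = I + sinθ·[k]× + (1−cosθ)·[k]×²:
    [+0.75713 -0.35357 -0.54931]
    [+0.17747 +0.92057 -0.34792]
    [+0.62870 +0.16593 +0.75974]
t = (0.0724, 0.1021, 1.0583) m
M0: Pc = R·M0+t = (-0.05033, +0.18421, +1.00716); u = 437.4·(-0.05033)/1.00716 + 314.3 = 292.4414, v = 414.0·(+0.18421)/1.00716 + 226.1 = 301.8217
M1: Pc = R·M1+t = (+0.11699, +0.22343, +1.14611); u = 437.4·(+0.11699)/1.14611 + 314.3 = 358.9494, v = 414.0·(+0.22343)/1.14611 + 226.1 = 306.8094
M2: Pc = R·M2+t = (+0.19513, +0.01999, +1.10944); u = 437.4·(+0.19513)/1.10944 + 314.3 = 391.2317, v = 414.0·(+0.01999)/1.10944 + 226.1 = 233.5584
M3: Pc = R·M3+t = (+0.02781, -0.01923, +0.97049); u = 437.4·(+0.02781)/0.97049 + 314.3 = 326.8323, v = 414.0·(-0.01923)/0.97049 + 226.1 = 217.8951

c0=(292.44, 301.82) c1=(358.95, 306.81) c2=(391.23, 233.56) c3=(326.83, 217.90)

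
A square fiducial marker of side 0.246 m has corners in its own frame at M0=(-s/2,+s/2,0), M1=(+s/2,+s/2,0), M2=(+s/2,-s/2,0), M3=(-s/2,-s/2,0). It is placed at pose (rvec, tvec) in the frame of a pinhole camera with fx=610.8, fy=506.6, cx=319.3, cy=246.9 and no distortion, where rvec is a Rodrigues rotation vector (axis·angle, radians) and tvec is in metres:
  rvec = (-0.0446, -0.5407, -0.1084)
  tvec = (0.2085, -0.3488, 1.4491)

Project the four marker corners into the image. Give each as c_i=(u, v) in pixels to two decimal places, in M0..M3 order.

c0=(371.31, 168.05) c1=(451.65, 167.15) c2=(439.97, 85.58) c3=(358.76, 79.02)

Intrinsics K: fx=610.8, fy=506.6, cx=319.3, cy=246.9
Marker side s = 0.246 m; corners in marker frame (Z=0):
  M0 = (-0.1230, +0.1230, 0)
  M1 = (+0.1230, +0.1230, 0)
  M2 = (+0.1230, -0.1230, 0)
  M3 = (-0.1230, -0.1230, 0)
rvec = (-0.0446, -0.5407, -0.1084), |rvec| = θ = 0.55326 rad = 31.699°
Rodrigues: sinθ=0.52546, 1−cosθ=0.14918; R = I + sinθ·[k]× + (1−cosθ)·[k]×²:
    [+0.85179 +0.11471 -0.51118]
    [-0.09120 +0.99330 +0.07093]
    [+0.51589 -0.01379 +0.85654]
t = (0.2085, -0.3488, 1.4491) m
M0: Pc = R·M0+t = (+0.11784, -0.21541, +1.38395); u = 610.8·(+0.11784)/1.38395 + 319.3 = 371.3079, v = 506.6·(-0.21541)/1.38395 + 246.9 = 168.0498
M1: Pc = R·M1+t = (+0.32738, -0.23784, +1.51086); u = 610.8·(+0.32738)/1.51086 + 319.3 = 451.6505, v = 506.6·(-0.23784)/1.51086 + 246.9 = 167.1503
M2: Pc = R·M2+t = (+0.29916, -0.48219, +1.51425); u = 610.8·(+0.29916)/1.51425 + 319.3 = 439.9718, v = 506.6·(-0.48219)/1.51425 + 246.9 = 85.5797
M3: Pc = R·M3+t = (+0.08962, -0.45976, +1.38734); u = 610.8·(+0.08962)/1.38734 + 319.3 = 358.7573, v = 506.6·(-0.45976)/1.38734 + 246.9 = 79.0151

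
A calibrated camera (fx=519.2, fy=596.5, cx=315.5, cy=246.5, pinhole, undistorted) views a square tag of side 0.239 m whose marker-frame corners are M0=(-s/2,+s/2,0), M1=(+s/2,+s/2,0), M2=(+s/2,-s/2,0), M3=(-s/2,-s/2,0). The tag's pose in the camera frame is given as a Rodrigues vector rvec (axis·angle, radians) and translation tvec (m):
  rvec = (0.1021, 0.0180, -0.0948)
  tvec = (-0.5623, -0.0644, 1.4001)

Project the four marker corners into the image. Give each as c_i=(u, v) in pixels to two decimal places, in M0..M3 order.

Intrinsics K: fx=519.2, fy=596.5, cx=315.5, cy=246.5
Marker side s = 0.239 m; corners in marker frame (Z=0):
  M0 = (-0.1195, +0.1195, 0)
  M1 = (+0.1195, +0.1195, 0)
  M2 = (+0.1195, -0.1195, 0)
  M3 = (-0.1195, -0.1195, 0)
rvec = (0.1021, 0.0180, -0.0948), |rvec| = θ = 0.14048 rad = 8.049°
Rodrigues: sinθ=0.14002, 1−cosθ=0.00985; R = I + sinθ·[k]× + (1−cosθ)·[k]×²:
    [+0.99535 +0.09541 +0.01311]
    [-0.09357 +0.99031 -0.10262]
    [-0.02277 +0.10091 +0.99463]
t = (-0.5623, -0.0644, 1.4001) m
M0: Pc = R·M0+t = (-0.66984, +0.06512, +1.41488); u = 519.2·(-0.66984)/1.41488 + 315.5 = 69.6963, v = 596.5·(+0.06512)/1.41488 + 246.5 = 273.9556
M1: Pc = R·M1+t = (-0.43195, +0.04276, +1.40944); u = 519.2·(-0.43195)/1.40944 + 315.5 = 156.3793, v = 596.5·(+0.04276)/1.40944 + 246.5 = 264.5970
M2: Pc = R·M2+t = (-0.45476, -0.19392, +1.38532); u = 519.2·(-0.45476)/1.38532 + 315.5 = 145.0631, v = 596.5·(-0.19392)/1.38532 + 246.5 = 162.9990
M3: Pc = R·M3+t = (-0.69265, -0.17156, +1.39076); u = 519.2·(-0.69265)/1.39076 + 315.5 = 56.9212, v = 596.5·(-0.17156)/1.39076 + 246.5 = 172.9175

c0=(69.70, 273.96) c1=(156.38, 264.60) c2=(145.06, 163.00) c3=(56.92, 172.92)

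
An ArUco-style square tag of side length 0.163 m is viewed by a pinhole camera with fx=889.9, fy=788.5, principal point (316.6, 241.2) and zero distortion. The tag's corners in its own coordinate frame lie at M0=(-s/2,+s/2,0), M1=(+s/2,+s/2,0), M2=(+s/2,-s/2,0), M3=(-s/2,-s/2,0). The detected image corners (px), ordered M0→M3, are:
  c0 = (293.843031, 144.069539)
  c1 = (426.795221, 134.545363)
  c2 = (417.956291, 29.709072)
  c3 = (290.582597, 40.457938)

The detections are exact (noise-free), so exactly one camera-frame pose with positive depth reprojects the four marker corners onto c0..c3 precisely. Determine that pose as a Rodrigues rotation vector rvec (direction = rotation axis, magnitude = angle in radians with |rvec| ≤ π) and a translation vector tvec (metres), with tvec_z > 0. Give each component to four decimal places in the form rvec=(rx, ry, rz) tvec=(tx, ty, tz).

rvec=(-0.2890, 0.1173, -0.0507) tvec=(0.0501, -0.2186, 1.1114)

Intrinsics K: fx=889.9, fy=788.5, cx=316.6, cy=241.2
Marker side s = 0.163 m; corners in marker frame (Z=0):
  M0 = (-0.0815, +0.0815, 0)
  M1 = (+0.0815, +0.0815, 0)
  M2 = (+0.0815, -0.0815, 0)
  M3 = (-0.0815, -0.0815, 0)
Detected image corners:
  c0 = (293.843031, 144.069539) px
  c1 = (426.795221, 134.545363) px
  c2 = (417.956291, 29.709072) px
  c3 = (290.582597, 40.457938) px
Planar DLT: solve 8×8 A·h = b for H (H[2,2]=1):
  H  [+763.44847 -55.35031 +356.71490]
  H  [-70.74367 +616.84854 +86.13813]
  H  [-0.09722 -0.25841 +1.00000]
B = K⁻¹H; ‖b₁‖=0.899773, ‖b₂‖=0.899773; λ = 2/(‖b₁‖+‖b₂‖) = 1.111391, sign → tz>0 ⇒ λ=+1.111391
r₁ = λ·B[:,0] = (+0.99191,-0.06666,-0.10805); r₂ = λ·B[:,1] = (+0.03305,+0.95730,-0.28720)
r₃ = r₁×r₂ = (+0.12258,+0.28130,+0.95176); SVD([r₁ r₂ r₃]) → R = UVᵀ:
  R  [+0.99191 +0.03305 +0.12258]
  R  [-0.06666 +0.95730 +0.28130]
  R  [-0.10805 -0.28720 +0.95176]
t = (+0.05010, -0.21856, +1.11139) m
tr R = 2.900967; θ = arccos((tr R − 1)/2) = 0.316009 rad = 18.106°
axis k = ((R−Rᵀ)₃₂, (R−Rᵀ)₁₃, (R−Rᵀ)₂₁) / (2 sinθ) = (-0.914646, +0.371062, -0.160422)
rvec = θ·k = (-0.289037, +0.117259, -0.050695)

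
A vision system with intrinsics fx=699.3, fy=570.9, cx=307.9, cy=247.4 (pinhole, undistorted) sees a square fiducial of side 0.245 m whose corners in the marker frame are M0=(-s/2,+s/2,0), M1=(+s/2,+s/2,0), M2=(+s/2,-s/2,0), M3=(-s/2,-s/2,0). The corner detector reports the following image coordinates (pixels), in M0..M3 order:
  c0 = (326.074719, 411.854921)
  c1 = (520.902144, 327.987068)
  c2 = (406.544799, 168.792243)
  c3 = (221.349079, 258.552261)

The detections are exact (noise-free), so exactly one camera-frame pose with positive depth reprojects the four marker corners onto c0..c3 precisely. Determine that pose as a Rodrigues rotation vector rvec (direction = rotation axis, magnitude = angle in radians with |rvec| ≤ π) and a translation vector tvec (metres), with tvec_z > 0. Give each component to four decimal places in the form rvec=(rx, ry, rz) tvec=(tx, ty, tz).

Intrinsics K: fx=699.3, fy=570.9, cx=307.9, cy=247.4
Marker side s = 0.245 m; corners in marker frame (Z=0):
  M0 = (-0.1225, +0.1225, 0)
  M1 = (+0.1225, +0.1225, 0)
  M2 = (+0.1225, -0.1225, 0)
  M3 = (-0.1225, -0.1225, 0)
Detected image corners:
  c0 = (326.074719, 411.854921) px
  c1 = (520.902144, 327.987068) px
  c2 = (406.544799, 168.792243) px
  c3 = (221.349079, 258.552261) px
Planar DLT: solve 8×8 A·h = b for H (H[2,2]=1):
  H  [+700.25445 +413.61855 +365.74715]
  H  [-413.89733 +611.33500 +292.02297]
  H  [-0.20364 -0.08950 +1.00000]
B = K⁻¹H; ‖b₁‖=1.279553, ‖b₂‖=1.279553; λ = 2/(‖b₁‖+‖b₂‖) = 0.781523, sign → tz>0 ⇒ λ=+0.781523
r₁ = λ·B[:,0] = (+0.85266,-0.49763,-0.15915); r₂ = λ·B[:,1] = (+0.49305,+0.86719,-0.06994)
r₃ = r₁×r₂ = (+0.17282,-0.01883,+0.98477); SVD([r₁ r₂ r₃]) → R = UVᵀ:
  R  [+0.85266 +0.49305 +0.17282]
  R  [-0.49763 +0.86719 -0.01883]
  R  [-0.15915 -0.06994 +0.98477]
t = (+0.06465, +0.06109, +0.78152) m
tr R = 2.704624; θ = arccos((tr R − 1)/2) = 0.550407 rad = 31.536°
axis k = ((R−Rᵀ)₃₂, (R−Rᵀ)₁₃, (R−Rᵀ)₂₁) / (2 sinθ) = (-0.048862, +0.317355, -0.947047)
rvec = θ·k = (-0.026894, +0.174674, -0.521261)

rvec=(-0.0269, 0.1747, -0.5213) tvec=(0.0646, 0.0611, 0.7815)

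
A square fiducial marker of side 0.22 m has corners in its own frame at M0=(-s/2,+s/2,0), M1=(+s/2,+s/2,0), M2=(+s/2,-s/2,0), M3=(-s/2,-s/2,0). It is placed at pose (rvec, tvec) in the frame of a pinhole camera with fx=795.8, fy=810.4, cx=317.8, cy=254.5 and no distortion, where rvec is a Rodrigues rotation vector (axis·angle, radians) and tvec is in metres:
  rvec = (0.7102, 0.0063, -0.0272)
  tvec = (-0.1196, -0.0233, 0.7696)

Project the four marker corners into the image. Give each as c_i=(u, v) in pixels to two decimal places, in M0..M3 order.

Intrinsics K: fx=795.8, fy=810.4, cx=317.8, cy=254.5
Marker side s = 0.22 m; corners in marker frame (Z=0):
  M0 = (-0.1100, +0.1100, 0)
  M1 = (+0.1100, +0.1100, 0)
  M2 = (+0.1100, -0.1100, 0)
  M3 = (-0.1100, -0.1100, 0)
rvec = (0.7102, 0.0063, -0.0272), |rvec| = θ = 0.71075 rad = 40.723°
Rodrigues: sinθ=0.65240, 1−cosθ=0.24213; R = I + sinθ·[k]× + (1−cosθ)·[k]×²:
    [+0.99963 +0.02711 -0.00348]
    [-0.02282 +0.75789 -0.65198]
    [-0.01504 +0.65182 +0.75823]
t = (-0.1196, -0.0233, 0.7696) m
M0: Pc = R·M0+t = (-0.22658, +0.06258, +0.84295); u = 795.8·(-0.22658)/0.84295 + 317.8 = 103.8979, v = 810.4·(+0.06258)/0.84295 + 254.5 = 314.6619
M1: Pc = R·M1+t = (-0.00666, +0.05756, +0.83965); u = 795.8·(-0.00666)/0.83965 + 317.8 = 311.4889, v = 810.4·(+0.05756)/0.83965 + 254.5 = 310.0530
M2: Pc = R·M2+t = (-0.01262, -0.10918, +0.69625); u = 795.8·(-0.01262)/0.69625 + 317.8 = 303.3716, v = 810.4·(-0.10918)/0.69625 + 254.5 = 127.4207
M3: Pc = R·M3+t = (-0.23254, -0.10416, +0.69955); u = 795.8·(-0.23254)/0.69955 + 317.8 = 53.2657, v = 810.4·(-0.10416)/0.69955 + 254.5 = 133.8384

c0=(103.90, 314.66) c1=(311.49, 310.05) c2=(303.37, 127.42) c3=(53.27, 133.84)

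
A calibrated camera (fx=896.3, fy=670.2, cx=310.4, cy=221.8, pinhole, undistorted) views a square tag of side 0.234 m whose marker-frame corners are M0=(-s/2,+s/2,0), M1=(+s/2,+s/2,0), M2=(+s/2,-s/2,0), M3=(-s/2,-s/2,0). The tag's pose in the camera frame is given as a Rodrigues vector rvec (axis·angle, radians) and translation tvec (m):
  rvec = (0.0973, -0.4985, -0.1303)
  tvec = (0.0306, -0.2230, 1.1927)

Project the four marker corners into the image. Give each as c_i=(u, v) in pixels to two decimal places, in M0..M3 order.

Intrinsics K: fx=896.3, fy=670.2, cx=310.4, cy=221.8
Marker side s = 0.234 m; corners in marker frame (Z=0):
  M0 = (-0.1170, +0.1170, 0)
  M1 = (+0.1170, +0.1170, 0)
  M2 = (+0.1170, -0.1170, 0)
  M3 = (-0.1170, -0.1170, 0)
rvec = (0.0973, -0.4985, -0.1303), |rvec| = θ = 0.52435 rad = 30.043°
Rodrigues: sinθ=0.50065, 1−cosθ=0.13435; R = I + sinθ·[k]× + (1−cosθ)·[k]×²:
    [+0.87027 +0.10071 -0.48216]
    [-0.14811 +0.98708 -0.06116]
    [+0.46977 +0.12464 +0.87394]
t = (0.0306, -0.2230, 1.1927) m
M0: Pc = R·M0+t = (-0.05944, -0.09018, +1.15232); u = 896.3·(-0.05944)/1.15232 + 310.4 = 264.1670, v = 670.2·(-0.09018)/1.15232 + 221.8 = 169.3488
M1: Pc = R·M1+t = (+0.14420, -0.12484, +1.26225); u = 896.3·(+0.14420)/1.26225 + 310.4 = 412.7975, v = 670.2·(-0.12484)/1.26225 + 221.8 = 155.5146
M2: Pc = R·M2+t = (+0.12064, -0.35582, +1.23308); u = 896.3·(+0.12064)/1.23308 + 310.4 = 398.0900, v = 670.2·(-0.35582)/1.23308 + 221.8 = 28.4074
M3: Pc = R·M3+t = (-0.08300, -0.32116, +1.12315); u = 896.3·(-0.08300)/1.12315 + 310.4 = 244.1603, v = 670.2·(-0.32116)/1.12315 + 221.8 = 30.1603

c0=(264.17, 169.35) c1=(412.80, 155.51) c2=(398.09, 28.41) c3=(244.16, 30.16)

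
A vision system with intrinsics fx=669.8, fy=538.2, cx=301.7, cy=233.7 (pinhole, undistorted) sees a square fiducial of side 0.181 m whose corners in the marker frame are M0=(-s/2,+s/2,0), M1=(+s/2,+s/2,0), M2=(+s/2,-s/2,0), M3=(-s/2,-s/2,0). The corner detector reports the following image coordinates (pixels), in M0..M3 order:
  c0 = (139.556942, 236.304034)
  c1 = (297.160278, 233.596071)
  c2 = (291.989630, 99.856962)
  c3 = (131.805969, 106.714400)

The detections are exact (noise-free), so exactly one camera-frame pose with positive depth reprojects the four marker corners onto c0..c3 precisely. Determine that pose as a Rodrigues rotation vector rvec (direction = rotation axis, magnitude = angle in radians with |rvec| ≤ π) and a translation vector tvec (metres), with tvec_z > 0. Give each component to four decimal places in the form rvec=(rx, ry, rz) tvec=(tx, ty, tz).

rvec=(0.0738, 0.1265, -0.0259) tvec=(-0.0975, -0.0885, 0.7442)

Intrinsics K: fx=669.8, fy=538.2, cx=301.7, cy=233.7
Marker side s = 0.181 m; corners in marker frame (Z=0):
  M0 = (-0.0905, +0.0905, 0)
  M1 = (+0.0905, +0.0905, 0)
  M2 = (+0.0905, -0.0905, 0)
  M3 = (-0.0905, -0.0905, 0)
Detected image corners:
  c0 = (139.556942, 236.304034) px
  c1 = (297.160278, 233.596071) px
  c2 = (291.989630, 99.856962) px
  c3 = (131.805969, 106.714400) px
Planar DLT: solve 8×8 A·h = b for H (H[2,2]=1):
  H  [+841.09969 +56.59884 +213.92980]
  H  [-55.17635 +743.59695 +169.73065]
  H  [-0.17061 +0.09666 +1.00000]
B = K⁻¹H; ‖b₁‖=1.343773, ‖b₂‖=1.343773; λ = 2/(‖b₁‖+‖b₂‖) = 0.744173, sign → tz>0 ⇒ λ=+0.744173
r₁ = λ·B[:,0] = (+0.99168,-0.02116,-0.12696); r₂ = λ·B[:,1] = (+0.03048,+0.99694,+0.07193)
r₃ = r₁×r₂ = (+0.12505,-0.07520,+0.98930); SVD([r₁ r₂ r₃]) → R = UVᵀ:
  R  [+0.99168 +0.03048 +0.12505]
  R  [-0.02116 +0.99694 -0.07520]
  R  [-0.12696 +0.07193 +0.98930]
t = (-0.09752, -0.08845, +0.74417) m
tr R = 2.977922; θ = arccos((tr R − 1)/2) = 0.148725 rad = 8.521°
axis k = ((R−Rᵀ)₃₂, (R−Rᵀ)₁₃, (R−Rᵀ)₂₁) / (2 sinθ) = (+0.496471, +0.850379, -0.174273)
rvec = θ·k = (+0.073838, +0.126473, -0.025919)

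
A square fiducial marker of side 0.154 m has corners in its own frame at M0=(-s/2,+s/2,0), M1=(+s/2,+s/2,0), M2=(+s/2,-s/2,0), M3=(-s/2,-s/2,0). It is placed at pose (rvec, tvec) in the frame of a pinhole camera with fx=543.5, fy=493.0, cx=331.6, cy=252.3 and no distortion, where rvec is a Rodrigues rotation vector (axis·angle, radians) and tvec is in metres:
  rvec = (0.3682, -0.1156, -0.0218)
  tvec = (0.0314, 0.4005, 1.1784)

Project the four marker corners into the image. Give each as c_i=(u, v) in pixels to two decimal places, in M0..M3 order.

c0=(311.16, 448.05) c1=(379.88, 442.71) c2=(382.18, 390.72) c3=(310.14, 395.56)

Intrinsics K: fx=543.5, fy=493.0, cx=331.6, cy=252.3
Marker side s = 0.154 m; corners in marker frame (Z=0):
  M0 = (-0.0770, +0.0770, 0)
  M1 = (+0.0770, +0.0770, 0)
  M2 = (+0.0770, -0.0770, 0)
  M3 = (-0.0770, -0.0770, 0)
rvec = (0.3682, -0.1156, -0.0218), |rvec| = θ = 0.38654 rad = 22.147°
Rodrigues: sinθ=0.37698, 1−cosθ=0.07378; R = I + sinθ·[k]× + (1−cosθ)·[k]×²:
    [+0.99317 +0.00024 -0.11671]
    [-0.04228 +0.93282 -0.35786]
    [+0.10878 +0.36034 +0.92646]
t = (0.0314, 0.4005, 1.1784) m
M0: Pc = R·M0+t = (-0.04506, +0.47558, +1.19777); u = 543.5·(-0.04506)/1.19777 + 331.6 = 311.1558, v = 493.0·(+0.47558)/1.19777 + 252.3 = 448.0489
M1: Pc = R·M1+t = (+0.10789, +0.46907, +1.21452); u = 543.5·(+0.10789)/1.21452 + 331.6 = 379.8820, v = 493.0·(+0.46907)/1.21452 + 252.3 = 442.7059
M2: Pc = R·M2+t = (+0.10786, +0.32542, +1.15903); u = 543.5·(+0.10786)/1.15903 + 331.6 = 382.1762, v = 493.0·(+0.32542)/1.15903 + 252.3 = 390.7182
M3: Pc = R·M3+t = (-0.04509, +0.33193, +1.14228); u = 543.5·(-0.04509)/1.14228 + 331.6 = 310.1448, v = 493.0·(+0.33193)/1.14228 + 252.3 = 395.5583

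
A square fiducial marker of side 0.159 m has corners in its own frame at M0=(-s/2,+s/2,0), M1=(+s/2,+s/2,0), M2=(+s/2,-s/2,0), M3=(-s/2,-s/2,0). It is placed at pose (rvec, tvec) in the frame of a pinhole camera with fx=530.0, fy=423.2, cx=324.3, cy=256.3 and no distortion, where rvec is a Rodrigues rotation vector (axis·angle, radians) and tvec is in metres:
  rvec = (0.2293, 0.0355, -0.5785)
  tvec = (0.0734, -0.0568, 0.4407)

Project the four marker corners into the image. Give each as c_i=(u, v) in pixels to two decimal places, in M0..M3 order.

Intrinsics K: fx=530.0, fy=423.2, cx=324.3, cy=256.3
Marker side s = 0.159 m; corners in marker frame (Z=0):
  M0 = (-0.0795, +0.0795, 0)
  M1 = (+0.0795, +0.0795, 0)
  M2 = (+0.0795, -0.0795, 0)
  M3 = (-0.0795, -0.0795, 0)
rvec = (0.2293, 0.0355, -0.5785), |rvec| = θ = 0.62330 rad = 35.712°
Rodrigues: sinθ=0.58372, 1−cosθ=0.18804; R = I + sinθ·[k]× + (1−cosθ)·[k]×²:
    [+0.83741 +0.54570 -0.03096]
    [-0.53782 +0.81257 -0.22468]
    [-0.09745 +0.20480 +0.97394]
t = (0.0734, -0.0568, 0.4407) m
M0: Pc = R·M0+t = (+0.05021, +0.05056, +0.46473); u = 530.0·(+0.05021)/0.46473 + 324.3 = 381.5615, v = 423.2·(+0.05056)/0.46473 + 256.3 = 302.3383
M1: Pc = R·M1+t = (+0.18336, -0.03496, +0.44923); u = 530.0·(+0.18336)/0.44923 + 324.3 = 540.6222, v = 423.2·(-0.03496)/0.44923 + 256.3 = 223.3681
M2: Pc = R·M2+t = (+0.09659, -0.16416, +0.41667); u = 530.0·(+0.09659)/0.41667 + 324.3 = 447.1617, v = 423.2·(-0.16416)/0.41667 + 256.3 = 89.5718
M3: Pc = R·M3+t = (-0.03656, -0.07864, +0.43217); u = 530.0·(-0.03656)/0.43217 + 324.3 = 279.4669, v = 423.2·(-0.07864)/0.43217 + 256.3 = 179.2894

c0=(381.56, 302.34) c1=(540.62, 223.37) c2=(447.16, 89.57) c3=(279.47, 179.29)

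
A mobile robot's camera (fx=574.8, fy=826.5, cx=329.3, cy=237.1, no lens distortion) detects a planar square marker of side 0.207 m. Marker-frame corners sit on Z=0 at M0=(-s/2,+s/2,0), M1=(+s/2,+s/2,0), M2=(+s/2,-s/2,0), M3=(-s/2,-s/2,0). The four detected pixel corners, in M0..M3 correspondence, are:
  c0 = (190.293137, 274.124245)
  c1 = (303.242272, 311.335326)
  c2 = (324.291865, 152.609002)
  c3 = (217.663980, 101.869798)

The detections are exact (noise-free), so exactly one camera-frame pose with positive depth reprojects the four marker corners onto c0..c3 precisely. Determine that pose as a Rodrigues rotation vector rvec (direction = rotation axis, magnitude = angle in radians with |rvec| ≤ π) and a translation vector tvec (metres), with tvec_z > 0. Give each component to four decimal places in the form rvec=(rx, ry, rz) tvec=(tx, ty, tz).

Intrinsics K: fx=574.8, fy=826.5, cx=329.3, cy=237.1
Marker side s = 0.207 m; corners in marker frame (Z=0):
  M0 = (-0.1035, +0.1035, 0)
  M1 = (+0.1035, +0.1035, 0)
  M2 = (+0.1035, -0.1035, 0)
  M3 = (-0.1035, -0.1035, 0)
Detected image corners:
  c0 = (190.293137, 274.124245) px
  c1 = (303.242272, 311.335326) px
  c2 = (324.291865, 152.609002) px
  c3 = (217.663980, 101.869798) px
Planar DLT: solve 8×8 A·h = b for H (H[2,2]=1):
  H  [+644.74030 -162.98120 +261.61512]
  H  [+306.04598 +760.07293 +209.44671]
  H  [+0.44287 -0.18049 +1.00000]
B = K⁻¹H; ‖b₁‖=1.004319, ‖b₂‖=1.004319; λ = 2/(‖b₁‖+‖b₂‖) = 0.995700, sign → tz>0 ⇒ λ=+0.995700
r₁ = λ·B[:,0] = (+0.86423,+0.24220,+0.44096); r₂ = λ·B[:,1] = (-0.17937,+0.96723,-0.17971)
r₃ = r₁×r₂ = (-0.47004,+0.07622,+0.87935); SVD([r₁ r₂ r₃]) → R = UVᵀ:
  R  [+0.86423 -0.17937 -0.47004]
  R  [+0.24220 +0.96723 +0.07622]
  R  [+0.44096 -0.17971 +0.87935]
t = (-0.11725, -0.03331, +0.99570) m
tr R = 2.710807; θ = arccos((tr R − 1)/2) = 0.544467 rad = 31.196°
axis k = ((R−Rᵀ)₃₂, (R−Rᵀ)₁₃, (R−Rᵀ)₂₁) / (2 sinθ) = (-0.247054, -0.879407, +0.406948)
rvec = θ·k = (-0.134513, -0.478809, +0.221570)

rvec=(-0.1345, -0.4788, 0.2216) tvec=(-0.1172, -0.0333, 0.9957)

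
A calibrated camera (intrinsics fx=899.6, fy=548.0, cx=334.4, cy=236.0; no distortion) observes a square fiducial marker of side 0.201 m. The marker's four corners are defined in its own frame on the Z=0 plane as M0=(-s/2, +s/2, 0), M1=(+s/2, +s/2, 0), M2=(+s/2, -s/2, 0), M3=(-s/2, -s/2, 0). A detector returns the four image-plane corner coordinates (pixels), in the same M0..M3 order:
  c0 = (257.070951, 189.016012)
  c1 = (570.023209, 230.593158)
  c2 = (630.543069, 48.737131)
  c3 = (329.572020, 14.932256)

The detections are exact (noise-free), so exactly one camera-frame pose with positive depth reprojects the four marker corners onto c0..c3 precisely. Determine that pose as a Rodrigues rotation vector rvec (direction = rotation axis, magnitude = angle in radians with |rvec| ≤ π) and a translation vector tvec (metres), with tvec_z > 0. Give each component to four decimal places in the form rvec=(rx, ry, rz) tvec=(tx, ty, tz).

rvec=(-0.1449, 0.0823, 0.2272) tvec=(0.0712, -0.1243, 0.5794)

Intrinsics K: fx=899.6, fy=548.0, cx=334.4, cy=236.0
Marker side s = 0.201 m; corners in marker frame (Z=0):
  M0 = (-0.1005, +0.1005, 0)
  M1 = (+0.1005, +0.1005, 0)
  M2 = (+0.1005, -0.1005, 0)
  M3 = (-0.1005, -0.1005, 0)
Detected image corners:
  c0 = (257.070951, 189.016012) px
  c1 = (570.023209, 230.593158) px
  c2 = (630.543069, 48.737131) px
  c3 = (329.572020, 14.932256) px
Planar DLT: solve 8×8 A·h = b for H (H[2,2]=1):
  H  [+1451.23151 -434.47023 +444.97545]
  H  [+166.72093 +857.22454 +118.43770]
  H  [-0.16842 -0.23068 +1.00000]
B = K⁻¹H; ‖b₁‖=1.725870, ‖b₂‖=1.725870; λ = 2/(‖b₁‖+‖b₂‖) = 0.579418, sign → tz>0 ⇒ λ=+0.579418
r₁ = λ·B[:,0] = (+0.97099,+0.21830,-0.09758); r₂ = λ·B[:,1] = (-0.23015,+0.96393,-0.13366)
r₃ = r₁×r₂ = (+0.06489,+0.15224,+0.98621); SVD([r₁ r₂ r₃]) → R = UVᵀ:
  R  [+0.97099 -0.23015 +0.06489]
  R  [+0.21830 +0.96393 +0.15224]
  R  [-0.09758 -0.13366 +0.98621]
t = (+0.07122, -0.12430, +0.57942) m
tr R = 2.921133; θ = arccos((tr R − 1)/2) = 0.281764 rad = 16.144°
axis k = ((R−Rᵀ)₃₂, (R−Rᵀ)₁₃, (R−Rᵀ)₂₁) / (2 sinθ) = (-0.514116, +0.292162, +0.806428)
rvec = θ·k = (-0.144860, +0.082321, +0.227223)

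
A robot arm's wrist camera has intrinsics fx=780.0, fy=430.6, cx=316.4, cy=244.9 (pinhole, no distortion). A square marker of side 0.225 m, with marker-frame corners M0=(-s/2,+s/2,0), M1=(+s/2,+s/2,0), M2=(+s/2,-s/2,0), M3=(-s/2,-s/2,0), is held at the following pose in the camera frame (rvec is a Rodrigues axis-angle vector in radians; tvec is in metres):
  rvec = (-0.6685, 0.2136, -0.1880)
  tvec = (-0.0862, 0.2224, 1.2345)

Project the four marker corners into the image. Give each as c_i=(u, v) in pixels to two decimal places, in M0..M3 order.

Intrinsics K: fx=780.0, fy=430.6, cx=316.4, cy=244.9
Marker side s = 0.225 m; corners in marker frame (Z=0):
  M0 = (-0.1125, +0.1125, 0)
  M1 = (+0.1125, +0.1125, 0)
  M2 = (+0.1125, -0.1125, 0)
  M3 = (-0.1125, -0.1125, 0)
rvec = (-0.6685, 0.2136, -0.1880), |rvec| = θ = 0.72654 rad = 41.628°
Rodrigues: sinθ=0.66429, 1−cosθ=0.25252; R = I + sinθ·[k]× + (1−cosθ)·[k]×²:
    [+0.96127 +0.10358 +0.25542]
    [-0.24020 +0.76930 +0.59201]
    [-0.13517 -0.63043 +0.76439]
t = (-0.0862, 0.2224, 1.2345) m
M0: Pc = R·M0+t = (-0.18269, +0.33597, +1.17878); u = 780.0·(-0.18269)/1.17878 + 316.4 = 195.5146, v = 430.6·(+0.33597)/1.17878 + 244.9 = 367.6268
M1: Pc = R·M1+t = (+0.03360, +0.28192, +1.14837); u = 780.0·(+0.03360)/1.14837 + 316.4 = 339.2187, v = 430.6·(+0.28192)/1.14837 + 244.9 = 350.6120
M2: Pc = R·M2+t = (+0.01029, +0.10883, +1.29022); u = 780.0·(+0.01029)/1.29022 + 316.4 = 322.6205, v = 430.6·(+0.10883)/1.29022 + 244.9 = 281.2214
M3: Pc = R·M3+t = (-0.20600, +0.16288, +1.32063); u = 780.0·(-0.20600)/1.32063 + 316.4 = 194.7337, v = 430.6·(+0.16288)/1.32063 + 244.9 = 298.0068

c0=(195.51, 367.63) c1=(339.22, 350.61) c2=(322.62, 281.22) c3=(194.73, 298.01)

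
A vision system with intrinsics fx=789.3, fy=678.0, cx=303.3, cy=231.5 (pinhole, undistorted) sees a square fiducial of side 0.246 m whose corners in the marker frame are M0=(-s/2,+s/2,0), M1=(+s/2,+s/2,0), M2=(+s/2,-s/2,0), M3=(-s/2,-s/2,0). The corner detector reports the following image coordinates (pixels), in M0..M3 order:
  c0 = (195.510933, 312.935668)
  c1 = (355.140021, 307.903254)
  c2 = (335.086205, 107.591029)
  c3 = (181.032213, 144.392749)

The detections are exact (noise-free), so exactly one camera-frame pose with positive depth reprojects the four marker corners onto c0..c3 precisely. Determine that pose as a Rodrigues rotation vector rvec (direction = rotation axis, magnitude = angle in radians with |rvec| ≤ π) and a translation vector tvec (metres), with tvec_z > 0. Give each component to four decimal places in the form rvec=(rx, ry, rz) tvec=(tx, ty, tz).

Intrinsics K: fx=789.3, fy=678.0, cx=303.3, cy=231.5
Marker side s = 0.246 m; corners in marker frame (Z=0):
  M0 = (-0.1230, +0.1230, 0)
  M1 = (+0.1230, +0.1230, 0)
  M2 = (+0.1230, -0.1230, 0)
  M3 = (-0.1230, -0.1230, 0)
Detected image corners:
  c0 = (195.510933, 312.935668) px
  c1 = (355.140021, 307.903254) px
  c2 = (335.086205, 107.591029) px
  c3 = (181.032213, 144.392749) px
Planar DLT: solve 8×8 A·h = b for H (H[2,2]=1):
  H  [+448.71208 +51.44592 +259.79447]
  H  [-240.00146 +729.55653 +218.36104]
  H  [-0.70779 -0.06658 +1.00000]
B = K⁻¹H; ‖b₁‖=1.104525, ‖b₂‖=1.104525; λ = 2/(‖b₁‖+‖b₂‖) = 0.905366, sign → tz>0 ⇒ λ=+0.905366
r₁ = λ·B[:,0] = (+0.76094,-0.10168,-0.64081); r₂ = λ·B[:,1] = (+0.08217,+0.99479,-0.06028)
r₃ = r₁×r₂ = (+0.64360,-0.00679,+0.76533); SVD([r₁ r₂ r₃]) → R = UVᵀ:
  R  [+0.76094 +0.08217 +0.64360]
  R  [-0.10168 +0.99479 -0.00679]
  R  [-0.64081 -0.06028 +0.76533]
t = (-0.04990, -0.01755, +0.90537) m
tr R = 2.521059; θ = arccos((tr R − 1)/2) = 0.706668 rad = 40.489°
axis k = ((R−Rᵀ)₃₂, (R−Rᵀ)₁₃, (R−Rᵀ)₂₁) / (2 sinθ) = (-0.041187, +0.989070, -0.141580)
rvec = θ·k = (-0.029106, +0.698944, -0.100050)

rvec=(-0.0291, 0.6989, -0.1001) tvec=(-0.0499, -0.0175, 0.9054)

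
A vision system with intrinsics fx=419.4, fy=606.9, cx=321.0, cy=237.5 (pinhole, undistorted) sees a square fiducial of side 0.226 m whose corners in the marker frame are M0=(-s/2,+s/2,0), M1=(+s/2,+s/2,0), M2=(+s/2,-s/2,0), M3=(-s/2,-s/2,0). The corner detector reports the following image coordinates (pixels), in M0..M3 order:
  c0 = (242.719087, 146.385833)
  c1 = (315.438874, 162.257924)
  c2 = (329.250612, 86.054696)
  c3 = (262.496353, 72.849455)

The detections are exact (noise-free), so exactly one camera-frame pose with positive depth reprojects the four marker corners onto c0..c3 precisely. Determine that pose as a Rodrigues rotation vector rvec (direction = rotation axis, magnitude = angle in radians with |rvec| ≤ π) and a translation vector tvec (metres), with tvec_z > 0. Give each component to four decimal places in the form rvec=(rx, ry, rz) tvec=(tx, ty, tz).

Intrinsics K: fx=419.4, fy=606.9, cx=321.0, cy=237.5
Marker side s = 0.226 m; corners in marker frame (Z=0):
  M0 = (-0.1130, +0.1130, 0)
  M1 = (+0.1130, +0.1130, 0)
  M2 = (+0.1130, -0.1130, 0)
  M3 = (-0.1130, -0.1130, 0)
Detected image corners:
  c0 = (242.719087, 146.385833) px
  c1 = (315.438874, 162.257924) px
  c2 = (329.250612, 86.054696) px
  c3 = (262.496353, 72.849455) px
Planar DLT: solve 8×8 A·h = b for H (H[2,2]=1):
  H  [+284.87854 -188.80718 +287.53716]
  H  [+54.67314 +284.72405 +115.13797]
  H  [-0.08035 -0.39786 +1.00000]
B = K⁻¹H; ‖b₁‖=0.754943, ‖b₂‖=0.754943; λ = 2/(‖b₁‖+‖b₂‖) = 1.324604, sign → tz>0 ⇒ λ=+1.324604
r₁ = λ·B[:,0] = (+0.98120,+0.16098,-0.10643); r₂ = λ·B[:,1] = (-0.19296,+0.82767,-0.52701)
r₃ = r₁×r₂ = (+0.00325,+0.53764,+0.84317); SVD([r₁ r₂ r₃]) → R = UVᵀ:
  R  [+0.98120 -0.19296 +0.00325]
  R  [+0.16098 +0.82767 +0.53764]
  R  [-0.10643 -0.52701 +0.84317]
t = (-0.10569, -0.26706, +1.32460) m
tr R = 2.652038; θ = arccos((tr R − 1)/2) = 0.598788 rad = 34.308°
axis k = ((R−Rᵀ)₃₂, (R−Rᵀ)₁₃, (R−Rᵀ)₂₁) / (2 sinθ) = (-0.944434, +0.097302, +0.313971)
rvec = θ·k = (-0.565516, +0.058263, +0.188002)

rvec=(-0.5655, 0.0583, 0.1880) tvec=(-0.1057, -0.2671, 1.3246)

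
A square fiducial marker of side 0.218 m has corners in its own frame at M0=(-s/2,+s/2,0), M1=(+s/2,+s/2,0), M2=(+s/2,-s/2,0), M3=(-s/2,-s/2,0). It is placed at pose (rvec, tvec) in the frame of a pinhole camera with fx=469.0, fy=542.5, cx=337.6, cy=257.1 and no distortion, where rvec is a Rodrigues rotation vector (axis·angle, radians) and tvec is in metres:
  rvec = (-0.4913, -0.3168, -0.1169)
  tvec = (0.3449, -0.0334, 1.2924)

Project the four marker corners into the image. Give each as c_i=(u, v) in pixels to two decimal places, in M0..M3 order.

Intrinsics K: fx=469.0, fy=542.5, cx=337.6, cy=257.1
Marker side s = 0.218 m; corners in marker frame (Z=0):
  M0 = (-0.1090, +0.1090, 0)
  M1 = (+0.1090, +0.1090, 0)
  M2 = (+0.1090, -0.1090, 0)
  M3 = (-0.1090, -0.1090, 0)
rvec = (-0.4913, -0.3168, -0.1169), |rvec| = θ = 0.59616 rad = 34.157°
Rodrigues: sinθ=0.56147, 1−cosθ=0.17250; R = I + sinθ·[k]× + (1−cosθ)·[k]×²:
    [+0.94465 +0.18564 -0.27049]
    [-0.03455 +0.87621 +0.48069]
    [+0.32624 -0.44474 +0.83413]
t = (0.3449, -0.0334, 1.2924) m
M0: Pc = R·M0+t = (+0.26217, +0.06587, +1.20836); u = 469.0·(+0.26217)/1.20836 + 337.6 = 439.3546, v = 542.5·(+0.06587)/1.20836 + 257.1 = 286.6741
M1: Pc = R·M1+t = (+0.46810, +0.05834, +1.27948); u = 469.0·(+0.46810)/1.27948 + 337.6 = 509.1848, v = 542.5·(+0.05834)/1.27948 + 257.1 = 281.8364
M2: Pc = R·M2+t = (+0.42763, -0.13267, +1.37644); u = 469.0·(+0.42763)/1.37644 + 337.6 = 483.3093, v = 542.5·(-0.13267)/1.37644 + 257.1 = 204.8089
M3: Pc = R·M3+t = (+0.22170, -0.12514, +1.30532); u = 469.0·(+0.22170)/1.30532 + 337.6 = 417.2560, v = 542.5·(-0.12514)/1.30532 + 257.1 = 205.0905

c0=(439.35, 286.67) c1=(509.18, 281.84) c2=(483.31, 204.81) c3=(417.26, 205.09)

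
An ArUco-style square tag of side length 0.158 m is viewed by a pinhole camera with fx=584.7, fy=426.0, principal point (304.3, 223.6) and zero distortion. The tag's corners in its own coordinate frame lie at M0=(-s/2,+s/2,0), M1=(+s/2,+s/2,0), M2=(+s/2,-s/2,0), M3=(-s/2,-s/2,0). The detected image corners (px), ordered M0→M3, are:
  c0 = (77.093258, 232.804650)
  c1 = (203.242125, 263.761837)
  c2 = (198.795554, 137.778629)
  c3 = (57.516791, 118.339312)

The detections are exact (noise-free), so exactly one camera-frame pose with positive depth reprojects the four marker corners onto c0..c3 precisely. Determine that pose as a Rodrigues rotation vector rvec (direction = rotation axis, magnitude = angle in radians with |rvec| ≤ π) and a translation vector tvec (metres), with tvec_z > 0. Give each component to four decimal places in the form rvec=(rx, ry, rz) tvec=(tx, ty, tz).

rvec=(0.4085, 0.4697, 0.1524) tvec=(-0.1574, -0.0403, 0.5293)

Intrinsics K: fx=584.7, fy=426.0, cx=304.3, cy=223.6
Marker side s = 0.158 m; corners in marker frame (Z=0):
  M0 = (-0.0790, +0.0790, 0)
  M1 = (+0.0790, +0.0790, 0)
  M2 = (+0.0790, -0.0790, 0)
  M3 = (-0.0790, -0.0790, 0)
Detected image corners:
  c0 = (77.093258, 232.804650) px
  c1 = (203.242125, 263.761837) px
  c2 = (198.795554, 137.778629) px
  c3 = (57.516791, 118.339312) px
Planar DLT: solve 8×8 A·h = b for H (H[2,2]=1):
  H  [+739.88505 +184.30968 +130.46257]
  H  [+16.67081 +906.48339 +191.13351]
  H  [-0.77096 +0.78540 +1.00000]
B = K⁻¹H; ‖b₁‖=1.889197, ‖b₂‖=1.889197; λ = 2/(‖b₁‖+‖b₂‖) = 0.529326, sign → tz>0 ⇒ λ=+0.529326
r₁ = λ·B[:,0] = (+0.88220,+0.23491,-0.40809); r₂ = λ·B[:,1] = (-0.04951,+0.90814,+0.41573)
r₃ = r₁×r₂ = (+0.46827,-0.34656,+0.81279); SVD([r₁ r₂ r₃]) → R = UVᵀ:
  R  [+0.88220 -0.04951 +0.46827]
  R  [+0.23491 +0.90814 -0.34656]
  R  [-0.40809 +0.41573 +0.81279]
t = (-0.15737, -0.04034, +0.52933) m
tr R = 2.603127; θ = arccos((tr R − 1)/2) = 0.640891 rad = 36.720°
axis k = ((R−Rᵀ)₃₂, (R−Rᵀ)₁₃, (R−Rᵀ)₂₁) / (2 sinθ) = (+0.637463, +0.732850, +0.237848)
rvec = θ·k = (+0.408544, +0.469677, +0.152435)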